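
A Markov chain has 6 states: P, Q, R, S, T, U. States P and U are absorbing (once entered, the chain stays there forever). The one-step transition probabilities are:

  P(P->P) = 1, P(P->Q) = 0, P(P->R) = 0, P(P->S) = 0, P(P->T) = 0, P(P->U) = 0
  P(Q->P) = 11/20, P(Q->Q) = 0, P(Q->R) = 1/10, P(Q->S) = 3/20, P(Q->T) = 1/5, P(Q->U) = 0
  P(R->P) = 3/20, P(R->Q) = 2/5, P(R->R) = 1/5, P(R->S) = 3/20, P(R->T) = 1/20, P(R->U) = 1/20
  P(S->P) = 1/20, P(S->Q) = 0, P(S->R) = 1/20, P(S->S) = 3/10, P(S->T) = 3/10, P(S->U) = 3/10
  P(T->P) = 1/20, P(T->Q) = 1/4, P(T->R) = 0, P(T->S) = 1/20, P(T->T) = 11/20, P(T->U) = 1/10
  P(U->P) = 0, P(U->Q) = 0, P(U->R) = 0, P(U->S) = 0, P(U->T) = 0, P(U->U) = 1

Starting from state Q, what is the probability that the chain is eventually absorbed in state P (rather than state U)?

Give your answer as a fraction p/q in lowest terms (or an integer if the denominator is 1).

Answer: 23416/29477

Derivation:
Let a_i = P(absorbed in P | start in state i).
Boundary conditions: a_P = 1, a_U = 0.
For each transient state i, a_i = sum_j P(i->j) * a_j:
  a_Q = 11/20*a_P + 0*a_Q + 1/10*a_R + 3/20*a_S + 1/5*a_T + 0*a_U
  a_R = 3/20*a_P + 2/5*a_Q + 1/5*a_R + 3/20*a_S + 1/20*a_T + 1/20*a_U
  a_S = 1/20*a_P + 0*a_Q + 1/20*a_R + 3/10*a_S + 3/10*a_T + 3/10*a_U
  a_T = 1/20*a_P + 1/4*a_Q + 0*a_R + 1/20*a_S + 11/20*a_T + 1/10*a_U

Substituting a_P = 1 and a_U = 0, rearrange to (I - Q) a = r where r[i] = P(i -> P):
  [1, -1/10, -3/20, -1/5] . (a_Q, a_R, a_S, a_T) = 11/20
  [-2/5, 4/5, -3/20, -1/20] . (a_Q, a_R, a_S, a_T) = 3/20
  [0, -1/20, 7/10, -3/10] . (a_Q, a_R, a_S, a_T) = 1/20
  [-1/4, 0, -1/20, 9/20] . (a_Q, a_R, a_S, a_T) = 1/20

Solving yields:
  a_Q = 23416/29477
  a_R = 2915/4211
  a_S = 11069/29477
  a_T = 2502/4211

Starting state is Q, so the absorption probability is a_Q = 23416/29477.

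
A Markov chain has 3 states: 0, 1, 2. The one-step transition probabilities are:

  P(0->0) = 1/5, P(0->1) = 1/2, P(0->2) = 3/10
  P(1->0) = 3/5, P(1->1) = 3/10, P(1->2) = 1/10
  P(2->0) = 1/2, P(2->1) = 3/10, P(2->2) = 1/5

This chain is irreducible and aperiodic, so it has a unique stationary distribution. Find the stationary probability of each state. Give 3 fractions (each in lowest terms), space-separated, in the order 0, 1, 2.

Answer: 53/128 49/128 13/64

Derivation:
The stationary distribution satisfies pi = pi * P, i.e.:
  pi_0 = 1/5*pi_0 + 3/5*pi_1 + 1/2*pi_2
  pi_1 = 1/2*pi_0 + 3/10*pi_1 + 3/10*pi_2
  pi_2 = 3/10*pi_0 + 1/10*pi_1 + 1/5*pi_2
with normalization: pi_0 + pi_1 + pi_2 = 1.

Using the first 2 balance equations plus normalization, the linear system A*pi = b is:
  [-4/5, 3/5, 1/2] . pi = 0
  [1/2, -7/10, 3/10] . pi = 0
  [1, 1, 1] . pi = 1

Solving yields:
  pi_0 = 53/128
  pi_1 = 49/128
  pi_2 = 13/64

Verification (pi * P):
  53/128*1/5 + 49/128*3/5 + 13/64*1/2 = 53/128 = pi_0  (ok)
  53/128*1/2 + 49/128*3/10 + 13/64*3/10 = 49/128 = pi_1  (ok)
  53/128*3/10 + 49/128*1/10 + 13/64*1/5 = 13/64 = pi_2  (ok)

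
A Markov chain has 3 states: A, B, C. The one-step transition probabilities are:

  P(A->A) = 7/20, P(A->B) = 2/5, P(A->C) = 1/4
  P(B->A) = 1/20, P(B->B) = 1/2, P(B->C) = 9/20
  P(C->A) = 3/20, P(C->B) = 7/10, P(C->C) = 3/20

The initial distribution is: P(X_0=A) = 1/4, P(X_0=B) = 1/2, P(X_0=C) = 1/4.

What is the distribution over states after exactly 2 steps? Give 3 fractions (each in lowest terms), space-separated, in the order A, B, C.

Answer: 51/400 11/20 129/400

Derivation:
Propagating the distribution step by step (d_{t+1} = d_t * P):
d_0 = (A=1/4, B=1/2, C=1/4)
  d_1[A] = 1/4*7/20 + 1/2*1/20 + 1/4*3/20 = 3/20
  d_1[B] = 1/4*2/5 + 1/2*1/2 + 1/4*7/10 = 21/40
  d_1[C] = 1/4*1/4 + 1/2*9/20 + 1/4*3/20 = 13/40
d_1 = (A=3/20, B=21/40, C=13/40)
  d_2[A] = 3/20*7/20 + 21/40*1/20 + 13/40*3/20 = 51/400
  d_2[B] = 3/20*2/5 + 21/40*1/2 + 13/40*7/10 = 11/20
  d_2[C] = 3/20*1/4 + 21/40*9/20 + 13/40*3/20 = 129/400
d_2 = (A=51/400, B=11/20, C=129/400)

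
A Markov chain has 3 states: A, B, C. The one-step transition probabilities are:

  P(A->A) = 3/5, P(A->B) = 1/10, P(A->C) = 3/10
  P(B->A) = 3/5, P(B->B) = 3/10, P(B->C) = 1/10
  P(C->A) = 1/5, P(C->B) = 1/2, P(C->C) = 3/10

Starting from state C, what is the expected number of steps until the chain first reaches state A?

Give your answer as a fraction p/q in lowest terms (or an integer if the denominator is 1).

Answer: 30/11

Derivation:
Let h_i = expected steps to first reach A from state i.
Boundary: h_A = 0.
First-step equations for the other states:
  h_B = 1 + 3/5*h_A + 3/10*h_B + 1/10*h_C
  h_C = 1 + 1/5*h_A + 1/2*h_B + 3/10*h_C

Substituting h_A = 0 and rearranging gives the linear system (I - Q) h = 1:
  [7/10, -1/10] . (h_B, h_C) = 1
  [-1/2, 7/10] . (h_B, h_C) = 1

Solving yields:
  h_B = 20/11
  h_C = 30/11

Starting state is C, so the expected hitting time is h_C = 30/11.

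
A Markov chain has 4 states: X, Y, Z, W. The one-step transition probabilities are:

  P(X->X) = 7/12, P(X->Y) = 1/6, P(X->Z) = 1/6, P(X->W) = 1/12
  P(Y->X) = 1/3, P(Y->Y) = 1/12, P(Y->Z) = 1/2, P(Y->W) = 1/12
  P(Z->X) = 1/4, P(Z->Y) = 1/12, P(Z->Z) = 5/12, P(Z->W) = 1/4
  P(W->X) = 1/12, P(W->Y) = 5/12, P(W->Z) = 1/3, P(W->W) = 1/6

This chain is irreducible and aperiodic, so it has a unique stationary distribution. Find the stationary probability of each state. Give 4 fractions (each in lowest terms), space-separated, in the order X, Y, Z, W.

Answer: 449/1255 41/251 412/1255 189/1255

Derivation:
The stationary distribution satisfies pi = pi * P, i.e.:
  pi_X = 7/12*pi_X + 1/3*pi_Y + 1/4*pi_Z + 1/12*pi_W
  pi_Y = 1/6*pi_X + 1/12*pi_Y + 1/12*pi_Z + 5/12*pi_W
  pi_Z = 1/6*pi_X + 1/2*pi_Y + 5/12*pi_Z + 1/3*pi_W
  pi_W = 1/12*pi_X + 1/12*pi_Y + 1/4*pi_Z + 1/6*pi_W
with normalization: pi_X + pi_Y + pi_Z + pi_W = 1.

Using the first 3 balance equations plus normalization, the linear system A*pi = b is:
  [-5/12, 1/3, 1/4, 1/12] . pi = 0
  [1/6, -11/12, 1/12, 5/12] . pi = 0
  [1/6, 1/2, -7/12, 1/3] . pi = 0
  [1, 1, 1, 1] . pi = 1

Solving yields:
  pi_X = 449/1255
  pi_Y = 41/251
  pi_Z = 412/1255
  pi_W = 189/1255

Verification (pi * P):
  449/1255*7/12 + 41/251*1/3 + 412/1255*1/4 + 189/1255*1/12 = 449/1255 = pi_X  (ok)
  449/1255*1/6 + 41/251*1/12 + 412/1255*1/12 + 189/1255*5/12 = 41/251 = pi_Y  (ok)
  449/1255*1/6 + 41/251*1/2 + 412/1255*5/12 + 189/1255*1/3 = 412/1255 = pi_Z  (ok)
  449/1255*1/12 + 41/251*1/12 + 412/1255*1/4 + 189/1255*1/6 = 189/1255 = pi_W  (ok)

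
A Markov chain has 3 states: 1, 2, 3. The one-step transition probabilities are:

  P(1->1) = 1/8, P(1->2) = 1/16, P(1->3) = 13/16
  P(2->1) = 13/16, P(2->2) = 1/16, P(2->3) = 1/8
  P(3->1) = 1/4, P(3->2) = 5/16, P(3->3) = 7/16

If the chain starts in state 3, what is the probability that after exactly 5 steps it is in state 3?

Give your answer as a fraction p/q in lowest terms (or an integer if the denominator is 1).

Answer: 64525/131072

Derivation:
Computing P^5 by repeated multiplication:
P^1 =
  1: [1/8, 1/16, 13/16]
  2: [13/16, 1/16, 1/8]
  3: [1/4, 5/16, 7/16]
P^2 =
  1: [69/256, 17/64, 119/256]
  2: [47/256, 3/32, 185/256]
  3: [101/256, 11/64, 111/256]
P^3 =
  1: [749/2048, 183/1024, 933/2048]
  2: [573/2048, 249/1024, 977/2048]
  3: [609/2048, 175/1024, 1089/2048]
P^4 =
  1: [2497/8192, 1445/8192, 2125/4096]
  2: [1441/4096, 1489/8192, 3821/8192]
  3: [2531/8192, 1601/8192, 1015/2048]
P^5 =
  1: [40779/131072, 3149/16384, 65101/131072]
  2: [40405/131072, 5869/32768, 67191/131072]
  3: [42115/131072, 1527/8192, 64525/131072]

(P^5)[3 -> 3] = 64525/131072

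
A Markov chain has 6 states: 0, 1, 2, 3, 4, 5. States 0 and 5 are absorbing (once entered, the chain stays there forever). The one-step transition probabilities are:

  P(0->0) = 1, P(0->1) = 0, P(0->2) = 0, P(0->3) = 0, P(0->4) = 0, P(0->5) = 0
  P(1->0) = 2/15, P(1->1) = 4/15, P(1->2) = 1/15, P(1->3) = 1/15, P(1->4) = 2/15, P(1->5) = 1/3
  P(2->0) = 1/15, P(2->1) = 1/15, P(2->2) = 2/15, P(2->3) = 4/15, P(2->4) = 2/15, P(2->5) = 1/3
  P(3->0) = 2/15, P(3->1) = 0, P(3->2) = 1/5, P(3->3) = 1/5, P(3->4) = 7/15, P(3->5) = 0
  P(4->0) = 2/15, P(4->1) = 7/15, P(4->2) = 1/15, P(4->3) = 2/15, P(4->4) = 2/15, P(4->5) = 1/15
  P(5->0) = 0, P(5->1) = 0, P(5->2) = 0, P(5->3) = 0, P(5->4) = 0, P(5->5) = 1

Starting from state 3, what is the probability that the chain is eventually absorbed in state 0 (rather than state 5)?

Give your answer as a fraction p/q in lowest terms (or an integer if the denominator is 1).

Answer: 7347/14603

Derivation:
Let a_i = P(absorbed in 0 | start in state i).
Boundary conditions: a_0 = 1, a_5 = 0.
For each transient state i, a_i = sum_j P(i->j) * a_j:
  a_1 = 2/15*a_0 + 4/15*a_1 + 1/15*a_2 + 1/15*a_3 + 2/15*a_4 + 1/3*a_5
  a_2 = 1/15*a_0 + 1/15*a_1 + 2/15*a_2 + 4/15*a_3 + 2/15*a_4 + 1/3*a_5
  a_3 = 2/15*a_0 + 0*a_1 + 1/5*a_2 + 1/5*a_3 + 7/15*a_4 + 0*a_5
  a_4 = 2/15*a_0 + 7/15*a_1 + 1/15*a_2 + 2/15*a_3 + 2/15*a_4 + 1/15*a_5

Substituting a_0 = 1 and a_5 = 0, rearrange to (I - Q) a = r where r[i] = P(i -> 0):
  [11/15, -1/15, -1/15, -2/15] . (a_1, a_2, a_3, a_4) = 2/15
  [-1/15, 13/15, -4/15, -2/15] . (a_1, a_2, a_3, a_4) = 1/15
  [0, -1/5, 4/5, -7/15] . (a_1, a_2, a_3, a_4) = 2/15
  [-7/15, -1/15, -2/15, 13/15] . (a_1, a_2, a_3, a_4) = 2/15

Solving yields:
  a_1 = 4916/14603
  a_2 = 4745/14603
  a_3 = 7347/14603
  a_4 = 6389/14603

Starting state is 3, so the absorption probability is a_3 = 7347/14603.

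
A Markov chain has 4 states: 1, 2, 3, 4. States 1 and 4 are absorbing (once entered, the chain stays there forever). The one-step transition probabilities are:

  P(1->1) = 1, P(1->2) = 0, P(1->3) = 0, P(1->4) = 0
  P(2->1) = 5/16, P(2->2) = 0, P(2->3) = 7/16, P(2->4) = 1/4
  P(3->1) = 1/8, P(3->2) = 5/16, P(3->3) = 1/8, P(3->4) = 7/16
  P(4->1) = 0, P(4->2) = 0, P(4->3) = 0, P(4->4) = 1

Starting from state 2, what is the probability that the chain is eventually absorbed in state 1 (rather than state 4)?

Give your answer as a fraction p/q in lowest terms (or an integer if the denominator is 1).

Let a_i = P(absorbed in 1 | start in state i).
Boundary conditions: a_1 = 1, a_4 = 0.
For each transient state i, a_i = sum_j P(i->j) * a_j:
  a_2 = 5/16*a_1 + 0*a_2 + 7/16*a_3 + 1/4*a_4
  a_3 = 1/8*a_1 + 5/16*a_2 + 1/8*a_3 + 7/16*a_4

Substituting a_1 = 1 and a_4 = 0, rearrange to (I - Q) a = r where r[i] = P(i -> 1):
  [1, -7/16] . (a_2, a_3) = 5/16
  [-5/16, 7/8] . (a_2, a_3) = 1/8

Solving yields:
  a_2 = 4/9
  a_3 = 19/63

Starting state is 2, so the absorption probability is a_2 = 4/9.

Answer: 4/9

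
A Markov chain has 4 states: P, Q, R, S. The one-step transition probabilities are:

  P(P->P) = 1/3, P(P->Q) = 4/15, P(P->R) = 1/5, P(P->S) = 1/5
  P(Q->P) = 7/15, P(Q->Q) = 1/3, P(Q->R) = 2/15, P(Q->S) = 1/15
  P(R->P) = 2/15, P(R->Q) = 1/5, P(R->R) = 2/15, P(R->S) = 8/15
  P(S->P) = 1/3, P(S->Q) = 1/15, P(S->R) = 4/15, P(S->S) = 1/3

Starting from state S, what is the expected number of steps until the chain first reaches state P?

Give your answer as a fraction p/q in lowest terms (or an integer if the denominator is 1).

Let h_i = expected steps to first reach P from state i.
Boundary: h_P = 0.
First-step equations for the other states:
  h_Q = 1 + 7/15*h_P + 1/3*h_Q + 2/15*h_R + 1/15*h_S
  h_R = 1 + 2/15*h_P + 1/5*h_Q + 2/15*h_R + 8/15*h_S
  h_S = 1 + 1/3*h_P + 1/15*h_Q + 4/15*h_R + 1/3*h_S

Substituting h_P = 0 and rearranging gives the linear system (I - Q) h = 1:
  [2/3, -2/15, -1/15] . (h_Q, h_R, h_S) = 1
  [-1/5, 13/15, -8/15] . (h_Q, h_R, h_S) = 1
  [-1/15, -4/15, 2/3] . (h_Q, h_R, h_S) = 1

Solving yields:
  h_Q = 755/293
  h_R = 1100/293
  h_S = 955/293

Starting state is S, so the expected hitting time is h_S = 955/293.

Answer: 955/293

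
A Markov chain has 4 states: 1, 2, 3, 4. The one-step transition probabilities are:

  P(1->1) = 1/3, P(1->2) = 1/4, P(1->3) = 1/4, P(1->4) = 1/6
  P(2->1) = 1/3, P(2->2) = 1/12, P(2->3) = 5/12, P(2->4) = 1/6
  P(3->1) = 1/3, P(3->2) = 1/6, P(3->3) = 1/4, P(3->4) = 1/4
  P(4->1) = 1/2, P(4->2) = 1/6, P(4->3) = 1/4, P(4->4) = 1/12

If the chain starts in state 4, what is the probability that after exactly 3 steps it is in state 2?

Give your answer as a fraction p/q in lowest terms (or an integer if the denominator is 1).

Answer: 155/864

Derivation:
Computing P^3 by repeated multiplication:
P^1 =
  1: [1/3, 1/4, 1/4, 1/6]
  2: [1/3, 1/12, 5/12, 1/6]
  3: [1/3, 1/6, 1/4, 1/4]
  4: [1/2, 1/6, 1/4, 1/12]
P^2 =
  1: [13/36, 25/144, 7/24, 25/144]
  2: [13/36, 3/16, 19/72, 3/16]
  3: [3/8, 13/72, 5/18, 1/6]
  4: [25/72, 7/36, 5/18, 13/72]
P^3 =
  1: [313/864, 35/192, 241/864, 305/1728]
  2: [35/96, 313/1728, 9/32, 299/1728]
  3: [13/36, 79/432, 121/432, 19/108]
  4: [157/432, 155/864, 61/216, 151/864]

(P^3)[4 -> 2] = 155/864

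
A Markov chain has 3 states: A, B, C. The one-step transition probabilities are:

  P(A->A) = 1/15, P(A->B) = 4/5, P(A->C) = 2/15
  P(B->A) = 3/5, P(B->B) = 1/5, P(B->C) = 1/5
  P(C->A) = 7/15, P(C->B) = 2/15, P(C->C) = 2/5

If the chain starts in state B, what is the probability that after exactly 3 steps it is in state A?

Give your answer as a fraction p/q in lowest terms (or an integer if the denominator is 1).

Computing P^3 by repeated multiplication:
P^1 =
  A: [1/15, 4/5, 2/15]
  B: [3/5, 1/5, 1/5]
  C: [7/15, 2/15, 2/5]
P^2 =
  A: [41/75, 52/225, 2/9]
  B: [19/75, 41/75, 1/5]
  C: [67/225, 34/75, 56/225]
P^3 =
  A: [941/3375, 1732/3375, 26/125]
  B: [493/1125, 127/375, 251/1125]
  C: [51/125, 1222/3375, 776/3375]

(P^3)[B -> A] = 493/1125

Answer: 493/1125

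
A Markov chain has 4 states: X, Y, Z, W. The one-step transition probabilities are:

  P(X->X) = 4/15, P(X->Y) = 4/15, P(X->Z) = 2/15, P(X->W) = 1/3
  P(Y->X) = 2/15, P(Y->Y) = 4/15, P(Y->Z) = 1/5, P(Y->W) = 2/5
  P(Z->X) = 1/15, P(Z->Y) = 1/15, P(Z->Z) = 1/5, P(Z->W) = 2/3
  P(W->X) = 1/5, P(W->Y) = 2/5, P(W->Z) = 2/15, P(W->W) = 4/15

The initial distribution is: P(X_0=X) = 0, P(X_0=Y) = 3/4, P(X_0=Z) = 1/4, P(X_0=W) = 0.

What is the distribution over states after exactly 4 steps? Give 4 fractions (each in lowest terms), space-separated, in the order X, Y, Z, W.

Answer: 6907/40500 11533/40500 551/3375 3862/10125

Derivation:
Propagating the distribution step by step (d_{t+1} = d_t * P):
d_0 = (X=0, Y=3/4, Z=1/4, W=0)
  d_1[X] = 0*4/15 + 3/4*2/15 + 1/4*1/15 + 0*1/5 = 7/60
  d_1[Y] = 0*4/15 + 3/4*4/15 + 1/4*1/15 + 0*2/5 = 13/60
  d_1[Z] = 0*2/15 + 3/4*1/5 + 1/4*1/5 + 0*2/15 = 1/5
  d_1[W] = 0*1/3 + 3/4*2/5 + 1/4*2/3 + 0*4/15 = 7/15
d_1 = (X=7/60, Y=13/60, Z=1/5, W=7/15)
  d_2[X] = 7/60*4/15 + 13/60*2/15 + 1/5*1/15 + 7/15*1/5 = 1/6
  d_2[Y] = 7/60*4/15 + 13/60*4/15 + 1/5*1/15 + 7/15*2/5 = 13/45
  d_2[Z] = 7/60*2/15 + 13/60*1/5 + 1/5*1/5 + 7/15*2/15 = 29/180
  d_2[W] = 7/60*1/3 + 13/60*2/5 + 1/5*2/3 + 7/15*4/15 = 23/60
d_2 = (X=1/6, Y=13/45, Z=29/180, W=23/60)
  d_3[X] = 1/6*4/15 + 13/45*2/15 + 29/180*1/15 + 23/60*1/5 = 23/135
  d_3[Y] = 1/6*4/15 + 13/45*4/15 + 29/180*1/15 + 23/60*2/5 = 257/900
  d_3[Z] = 1/6*2/15 + 13/45*1/5 + 29/180*1/5 + 23/60*2/15 = 49/300
  d_3[W] = 1/6*1/3 + 13/45*2/5 + 29/180*2/3 + 23/60*4/15 = 257/675
d_3 = (X=23/135, Y=257/900, Z=49/300, W=257/675)
  d_4[X] = 23/135*4/15 + 257/900*2/15 + 49/300*1/15 + 257/675*1/5 = 6907/40500
  d_4[Y] = 23/135*4/15 + 257/900*4/15 + 49/300*1/15 + 257/675*2/5 = 11533/40500
  d_4[Z] = 23/135*2/15 + 257/900*1/5 + 49/300*1/5 + 257/675*2/15 = 551/3375
  d_4[W] = 23/135*1/3 + 257/900*2/5 + 49/300*2/3 + 257/675*4/15 = 3862/10125
d_4 = (X=6907/40500, Y=11533/40500, Z=551/3375, W=3862/10125)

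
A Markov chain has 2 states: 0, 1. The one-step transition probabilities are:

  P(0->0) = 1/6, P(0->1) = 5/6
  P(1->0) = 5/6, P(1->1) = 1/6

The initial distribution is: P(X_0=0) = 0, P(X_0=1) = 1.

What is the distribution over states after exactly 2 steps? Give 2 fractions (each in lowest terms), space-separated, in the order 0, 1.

Answer: 5/18 13/18

Derivation:
Propagating the distribution step by step (d_{t+1} = d_t * P):
d_0 = (0=0, 1=1)
  d_1[0] = 0*1/6 + 1*5/6 = 5/6
  d_1[1] = 0*5/6 + 1*1/6 = 1/6
d_1 = (0=5/6, 1=1/6)
  d_2[0] = 5/6*1/6 + 1/6*5/6 = 5/18
  d_2[1] = 5/6*5/6 + 1/6*1/6 = 13/18
d_2 = (0=5/18, 1=13/18)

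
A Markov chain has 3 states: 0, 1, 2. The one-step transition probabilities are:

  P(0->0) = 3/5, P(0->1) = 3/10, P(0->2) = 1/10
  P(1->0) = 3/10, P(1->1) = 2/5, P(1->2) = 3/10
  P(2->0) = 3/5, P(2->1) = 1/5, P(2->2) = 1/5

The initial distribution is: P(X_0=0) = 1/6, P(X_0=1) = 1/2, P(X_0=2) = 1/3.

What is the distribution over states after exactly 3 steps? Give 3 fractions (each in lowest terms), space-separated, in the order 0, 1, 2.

Answer: 203/400 1873/6000 541/3000

Derivation:
Propagating the distribution step by step (d_{t+1} = d_t * P):
d_0 = (0=1/6, 1=1/2, 2=1/3)
  d_1[0] = 1/6*3/5 + 1/2*3/10 + 1/3*3/5 = 9/20
  d_1[1] = 1/6*3/10 + 1/2*2/5 + 1/3*1/5 = 19/60
  d_1[2] = 1/6*1/10 + 1/2*3/10 + 1/3*1/5 = 7/30
d_1 = (0=9/20, 1=19/60, 2=7/30)
  d_2[0] = 9/20*3/5 + 19/60*3/10 + 7/30*3/5 = 101/200
  d_2[1] = 9/20*3/10 + 19/60*2/5 + 7/30*1/5 = 37/120
  d_2[2] = 9/20*1/10 + 19/60*3/10 + 7/30*1/5 = 14/75
d_2 = (0=101/200, 1=37/120, 2=14/75)
  d_3[0] = 101/200*3/5 + 37/120*3/10 + 14/75*3/5 = 203/400
  d_3[1] = 101/200*3/10 + 37/120*2/5 + 14/75*1/5 = 1873/6000
  d_3[2] = 101/200*1/10 + 37/120*3/10 + 14/75*1/5 = 541/3000
d_3 = (0=203/400, 1=1873/6000, 2=541/3000)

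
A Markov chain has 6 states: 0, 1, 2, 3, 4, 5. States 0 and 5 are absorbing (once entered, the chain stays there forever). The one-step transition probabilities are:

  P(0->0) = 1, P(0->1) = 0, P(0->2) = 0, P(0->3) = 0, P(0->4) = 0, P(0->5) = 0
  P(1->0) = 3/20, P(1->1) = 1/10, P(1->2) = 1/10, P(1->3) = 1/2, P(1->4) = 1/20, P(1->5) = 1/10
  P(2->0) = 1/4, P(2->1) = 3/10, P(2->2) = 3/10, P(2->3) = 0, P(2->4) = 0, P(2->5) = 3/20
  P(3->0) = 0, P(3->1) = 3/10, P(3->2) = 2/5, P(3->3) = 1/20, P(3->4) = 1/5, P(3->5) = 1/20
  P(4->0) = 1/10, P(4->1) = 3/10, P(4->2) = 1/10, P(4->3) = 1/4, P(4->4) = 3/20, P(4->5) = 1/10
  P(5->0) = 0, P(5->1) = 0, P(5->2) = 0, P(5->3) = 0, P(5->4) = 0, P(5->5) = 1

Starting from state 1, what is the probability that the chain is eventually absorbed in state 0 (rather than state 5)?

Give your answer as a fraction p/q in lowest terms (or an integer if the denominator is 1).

Answer: 12499/21978

Derivation:
Let a_i = P(absorbed in 0 | start in state i).
Boundary conditions: a_0 = 1, a_5 = 0.
For each transient state i, a_i = sum_j P(i->j) * a_j:
  a_1 = 3/20*a_0 + 1/10*a_1 + 1/10*a_2 + 1/2*a_3 + 1/20*a_4 + 1/10*a_5
  a_2 = 1/4*a_0 + 3/10*a_1 + 3/10*a_2 + 0*a_3 + 0*a_4 + 3/20*a_5
  a_3 = 0*a_0 + 3/10*a_1 + 2/5*a_2 + 1/20*a_3 + 1/5*a_4 + 1/20*a_5
  a_4 = 1/10*a_0 + 3/10*a_1 + 1/10*a_2 + 1/4*a_3 + 3/20*a_4 + 1/10*a_5

Substituting a_0 = 1 and a_5 = 0, rearrange to (I - Q) a = r where r[i] = P(i -> 0):
  [9/10, -1/10, -1/2, -1/20] . (a_1, a_2, a_3, a_4) = 3/20
  [-3/10, 7/10, 0, 0] . (a_1, a_2, a_3, a_4) = 1/4
  [-3/10, -2/5, 19/20, -1/5] . (a_1, a_2, a_3, a_4) = 0
  [-3/10, -1/10, -1/4, 17/20] . (a_1, a_2, a_3, a_4) = 1/10

Solving yields:
  a_1 = 12499/21978
  a_2 = 2201/3663
  a_3 = 2009/3663
  a_4 = 224/407

Starting state is 1, so the absorption probability is a_1 = 12499/21978.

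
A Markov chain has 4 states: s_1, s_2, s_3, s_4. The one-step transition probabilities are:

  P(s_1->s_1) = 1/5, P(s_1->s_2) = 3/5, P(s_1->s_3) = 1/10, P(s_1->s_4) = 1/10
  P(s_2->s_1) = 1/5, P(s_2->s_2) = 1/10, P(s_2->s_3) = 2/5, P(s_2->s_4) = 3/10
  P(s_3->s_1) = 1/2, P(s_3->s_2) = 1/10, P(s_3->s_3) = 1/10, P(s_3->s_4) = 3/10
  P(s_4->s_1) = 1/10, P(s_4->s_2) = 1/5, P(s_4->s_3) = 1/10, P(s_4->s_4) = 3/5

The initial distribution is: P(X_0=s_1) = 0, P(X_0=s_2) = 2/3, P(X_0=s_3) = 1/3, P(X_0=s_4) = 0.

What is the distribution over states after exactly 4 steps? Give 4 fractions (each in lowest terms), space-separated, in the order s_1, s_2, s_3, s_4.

Propagating the distribution step by step (d_{t+1} = d_t * P):
d_0 = (s_1=0, s_2=2/3, s_3=1/3, s_4=0)
  d_1[s_1] = 0*1/5 + 2/3*1/5 + 1/3*1/2 + 0*1/10 = 3/10
  d_1[s_2] = 0*3/5 + 2/3*1/10 + 1/3*1/10 + 0*1/5 = 1/10
  d_1[s_3] = 0*1/10 + 2/3*2/5 + 1/3*1/10 + 0*1/10 = 3/10
  d_1[s_4] = 0*1/10 + 2/3*3/10 + 1/3*3/10 + 0*3/5 = 3/10
d_1 = (s_1=3/10, s_2=1/10, s_3=3/10, s_4=3/10)
  d_2[s_1] = 3/10*1/5 + 1/10*1/5 + 3/10*1/2 + 3/10*1/10 = 13/50
  d_2[s_2] = 3/10*3/5 + 1/10*1/10 + 3/10*1/10 + 3/10*1/5 = 7/25
  d_2[s_3] = 3/10*1/10 + 1/10*2/5 + 3/10*1/10 + 3/10*1/10 = 13/100
  d_2[s_4] = 3/10*1/10 + 1/10*3/10 + 3/10*3/10 + 3/10*3/5 = 33/100
d_2 = (s_1=13/50, s_2=7/25, s_3=13/100, s_4=33/100)
  d_3[s_1] = 13/50*1/5 + 7/25*1/5 + 13/100*1/2 + 33/100*1/10 = 103/500
  d_3[s_2] = 13/50*3/5 + 7/25*1/10 + 13/100*1/10 + 33/100*1/5 = 263/1000
  d_3[s_3] = 13/50*1/10 + 7/25*2/5 + 13/100*1/10 + 33/100*1/10 = 23/125
  d_3[s_4] = 13/50*1/10 + 7/25*3/10 + 13/100*3/10 + 33/100*3/5 = 347/1000
d_3 = (s_1=103/500, s_2=263/1000, s_3=23/125, s_4=347/1000)
  d_4[s_1] = 103/500*1/5 + 263/1000*1/5 + 23/125*1/2 + 347/1000*1/10 = 441/2000
  d_4[s_2] = 103/500*3/5 + 263/1000*1/10 + 23/125*1/10 + 347/1000*1/5 = 2377/10000
  d_4[s_3] = 103/500*1/10 + 263/1000*2/5 + 23/125*1/10 + 347/1000*1/10 = 1789/10000
  d_4[s_4] = 103/500*1/10 + 263/1000*3/10 + 23/125*3/10 + 347/1000*3/5 = 3629/10000
d_4 = (s_1=441/2000, s_2=2377/10000, s_3=1789/10000, s_4=3629/10000)

Answer: 441/2000 2377/10000 1789/10000 3629/10000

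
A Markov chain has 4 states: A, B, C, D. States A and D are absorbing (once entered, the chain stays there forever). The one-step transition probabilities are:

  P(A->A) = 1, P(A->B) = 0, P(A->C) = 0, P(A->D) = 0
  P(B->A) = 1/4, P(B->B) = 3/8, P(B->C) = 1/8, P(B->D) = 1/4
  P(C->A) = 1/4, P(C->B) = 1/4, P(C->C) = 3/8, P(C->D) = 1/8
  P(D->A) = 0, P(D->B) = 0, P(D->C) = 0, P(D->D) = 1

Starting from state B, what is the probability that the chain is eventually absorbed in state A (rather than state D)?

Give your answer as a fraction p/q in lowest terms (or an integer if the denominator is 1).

Let a_i = P(absorbed in A | start in state i).
Boundary conditions: a_A = 1, a_D = 0.
For each transient state i, a_i = sum_j P(i->j) * a_j:
  a_B = 1/4*a_A + 3/8*a_B + 1/8*a_C + 1/4*a_D
  a_C = 1/4*a_A + 1/4*a_B + 3/8*a_C + 1/8*a_D

Substituting a_A = 1 and a_D = 0, rearrange to (I - Q) a = r where r[i] = P(i -> A):
  [5/8, -1/8] . (a_B, a_C) = 1/4
  [-1/4, 5/8] . (a_B, a_C) = 1/4

Solving yields:
  a_B = 12/23
  a_C = 14/23

Starting state is B, so the absorption probability is a_B = 12/23.

Answer: 12/23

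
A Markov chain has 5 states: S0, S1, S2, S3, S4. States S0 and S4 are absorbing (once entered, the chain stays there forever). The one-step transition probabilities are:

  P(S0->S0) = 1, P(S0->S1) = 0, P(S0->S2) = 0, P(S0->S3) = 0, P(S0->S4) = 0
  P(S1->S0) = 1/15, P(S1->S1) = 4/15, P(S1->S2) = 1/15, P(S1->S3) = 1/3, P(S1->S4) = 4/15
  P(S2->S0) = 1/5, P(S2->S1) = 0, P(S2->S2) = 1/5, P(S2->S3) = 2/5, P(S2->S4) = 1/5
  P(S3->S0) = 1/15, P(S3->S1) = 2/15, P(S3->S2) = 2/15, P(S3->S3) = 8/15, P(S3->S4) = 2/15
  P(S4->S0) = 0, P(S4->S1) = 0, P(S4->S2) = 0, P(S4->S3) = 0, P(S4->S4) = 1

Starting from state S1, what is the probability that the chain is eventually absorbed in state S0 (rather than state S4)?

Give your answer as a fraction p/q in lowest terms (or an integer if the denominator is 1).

Let a_i = P(absorbed in S0 | start in state i).
Boundary conditions: a_S0 = 1, a_S4 = 0.
For each transient state i, a_i = sum_j P(i->j) * a_j:
  a_S1 = 1/15*a_S0 + 4/15*a_S1 + 1/15*a_S2 + 1/3*a_S3 + 4/15*a_S4
  a_S2 = 1/5*a_S0 + 0*a_S1 + 1/5*a_S2 + 2/5*a_S3 + 1/5*a_S4
  a_S3 = 1/15*a_S0 + 2/15*a_S1 + 2/15*a_S2 + 8/15*a_S3 + 2/15*a_S4

Substituting a_S0 = 1 and a_S4 = 0, rearrange to (I - Q) a = r where r[i] = P(i -> S0):
  [11/15, -1/15, -1/3] . (a_S1, a_S2, a_S3) = 1/15
  [0, 4/5, -2/5] . (a_S1, a_S2, a_S3) = 1/5
  [-2/15, -2/15, 7/15] . (a_S1, a_S2, a_S3) = 1/15

Solving yields:
  a_S1 = 63/220
  a_S2 = 93/220
  a_S3 = 19/55

Starting state is S1, so the absorption probability is a_S1 = 63/220.

Answer: 63/220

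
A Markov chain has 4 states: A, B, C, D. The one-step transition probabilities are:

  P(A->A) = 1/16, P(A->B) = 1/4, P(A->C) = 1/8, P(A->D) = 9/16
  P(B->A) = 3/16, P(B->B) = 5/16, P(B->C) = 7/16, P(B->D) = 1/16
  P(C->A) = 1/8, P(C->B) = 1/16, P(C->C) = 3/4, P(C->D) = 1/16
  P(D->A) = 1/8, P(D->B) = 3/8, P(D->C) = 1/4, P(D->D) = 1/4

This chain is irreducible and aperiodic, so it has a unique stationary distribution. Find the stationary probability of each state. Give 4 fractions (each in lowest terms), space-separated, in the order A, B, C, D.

The stationary distribution satisfies pi = pi * P, i.e.:
  pi_A = 1/16*pi_A + 3/16*pi_B + 1/8*pi_C + 1/8*pi_D
  pi_B = 1/4*pi_A + 5/16*pi_B + 1/16*pi_C + 3/8*pi_D
  pi_C = 1/8*pi_A + 7/16*pi_B + 3/4*pi_C + 1/4*pi_D
  pi_D = 9/16*pi_A + 1/16*pi_B + 1/16*pi_C + 1/4*pi_D
with normalization: pi_A + pi_B + pi_C + pi_D = 1.

Using the first 3 balance equations plus normalization, the linear system A*pi = b is:
  [-15/16, 3/16, 1/8, 1/8] . pi = 0
  [1/4, -11/16, 1/16, 3/8] . pi = 0
  [1/8, 7/16, -1/4, 1/4] . pi = 0
  [1, 1, 1, 1] . pi = 1

Solving yields:
  pi_A = 330/2573
  pi_B = 464/2573
  pi_C = 1378/2573
  pi_D = 401/2573

Verification (pi * P):
  330/2573*1/16 + 464/2573*3/16 + 1378/2573*1/8 + 401/2573*1/8 = 330/2573 = pi_A  (ok)
  330/2573*1/4 + 464/2573*5/16 + 1378/2573*1/16 + 401/2573*3/8 = 464/2573 = pi_B  (ok)
  330/2573*1/8 + 464/2573*7/16 + 1378/2573*3/4 + 401/2573*1/4 = 1378/2573 = pi_C  (ok)
  330/2573*9/16 + 464/2573*1/16 + 1378/2573*1/16 + 401/2573*1/4 = 401/2573 = pi_D  (ok)

Answer: 330/2573 464/2573 1378/2573 401/2573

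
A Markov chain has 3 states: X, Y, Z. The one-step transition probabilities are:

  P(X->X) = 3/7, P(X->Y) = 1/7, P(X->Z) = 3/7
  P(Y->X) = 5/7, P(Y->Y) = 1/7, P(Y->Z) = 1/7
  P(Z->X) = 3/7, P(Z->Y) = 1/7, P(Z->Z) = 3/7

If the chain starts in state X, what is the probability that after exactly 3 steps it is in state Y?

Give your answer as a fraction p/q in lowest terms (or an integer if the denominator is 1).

Answer: 1/7

Derivation:
Computing P^3 by repeated multiplication:
P^1 =
  X: [3/7, 1/7, 3/7]
  Y: [5/7, 1/7, 1/7]
  Z: [3/7, 1/7, 3/7]
P^2 =
  X: [23/49, 1/7, 19/49]
  Y: [23/49, 1/7, 19/49]
  Z: [23/49, 1/7, 19/49]
P^3 =
  X: [23/49, 1/7, 19/49]
  Y: [23/49, 1/7, 19/49]
  Z: [23/49, 1/7, 19/49]

(P^3)[X -> Y] = 1/7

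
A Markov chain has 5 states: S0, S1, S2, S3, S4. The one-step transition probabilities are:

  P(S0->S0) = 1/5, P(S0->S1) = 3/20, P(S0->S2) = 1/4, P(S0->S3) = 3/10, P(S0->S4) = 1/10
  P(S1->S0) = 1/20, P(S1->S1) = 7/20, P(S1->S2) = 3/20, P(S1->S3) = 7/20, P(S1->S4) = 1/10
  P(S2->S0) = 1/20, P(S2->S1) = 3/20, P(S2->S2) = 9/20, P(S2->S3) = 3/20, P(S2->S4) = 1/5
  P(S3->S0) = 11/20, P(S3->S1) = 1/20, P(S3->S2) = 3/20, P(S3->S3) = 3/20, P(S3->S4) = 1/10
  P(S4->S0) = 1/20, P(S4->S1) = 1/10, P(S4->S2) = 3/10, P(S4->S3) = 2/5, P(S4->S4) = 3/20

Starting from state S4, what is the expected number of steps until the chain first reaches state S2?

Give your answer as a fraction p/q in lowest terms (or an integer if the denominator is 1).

Let h_i = expected steps to first reach S2 from state i.
Boundary: h_S2 = 0.
First-step equations for the other states:
  h_S0 = 1 + 1/5*h_S0 + 3/20*h_S1 + 1/4*h_S2 + 3/10*h_S3 + 1/10*h_S4
  h_S1 = 1 + 1/20*h_S0 + 7/20*h_S1 + 3/20*h_S2 + 7/20*h_S3 + 1/10*h_S4
  h_S3 = 1 + 11/20*h_S0 + 1/20*h_S1 + 3/20*h_S2 + 3/20*h_S3 + 1/10*h_S4
  h_S4 = 1 + 1/20*h_S0 + 1/10*h_S1 + 3/10*h_S2 + 2/5*h_S3 + 3/20*h_S4

Substituting h_S2 = 0 and rearranging gives the linear system (I - Q) h = 1:
  [4/5, -3/20, -3/10, -1/10] . (h_S0, h_S1, h_S3, h_S4) = 1
  [-1/20, 13/20, -7/20, -1/10] . (h_S0, h_S1, h_S3, h_S4) = 1
  [-11/20, -1/20, 17/20, -1/10] . (h_S0, h_S1, h_S3, h_S4) = 1
  [-1/20, -1/10, -2/5, 17/20] . (h_S0, h_S1, h_S3, h_S4) = 1

Solving yields:
  h_S0 = 70300/14973
  h_S1 = 79420/14973
  h_S3 = 75620/14973
  h_S4 = 66680/14973

Starting state is S4, so the expected hitting time is h_S4 = 66680/14973.

Answer: 66680/14973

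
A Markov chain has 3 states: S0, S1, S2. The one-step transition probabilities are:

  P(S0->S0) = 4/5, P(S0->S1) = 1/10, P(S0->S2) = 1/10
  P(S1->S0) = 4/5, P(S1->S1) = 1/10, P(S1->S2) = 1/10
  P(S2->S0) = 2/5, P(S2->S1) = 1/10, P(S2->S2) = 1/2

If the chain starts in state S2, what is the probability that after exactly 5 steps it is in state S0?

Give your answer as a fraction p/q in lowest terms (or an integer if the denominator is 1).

Computing P^5 by repeated multiplication:
P^1 =
  S0: [4/5, 1/10, 1/10]
  S1: [4/5, 1/10, 1/10]
  S2: [2/5, 1/10, 1/2]
P^2 =
  S0: [19/25, 1/10, 7/50]
  S1: [19/25, 1/10, 7/50]
  S2: [3/5, 1/10, 3/10]
P^3 =
  S0: [93/125, 1/10, 39/250]
  S1: [93/125, 1/10, 39/250]
  S2: [17/25, 1/10, 11/50]
P^4 =
  S0: [461/625, 1/10, 203/1250]
  S1: [461/625, 1/10, 203/1250]
  S2: [89/125, 1/10, 47/250]
P^5 =
  S0: [2297/3125, 1/10, 1031/6250]
  S1: [2297/3125, 1/10, 1031/6250]
  S2: [453/625, 1/10, 219/1250]

(P^5)[S2 -> S0] = 453/625

Answer: 453/625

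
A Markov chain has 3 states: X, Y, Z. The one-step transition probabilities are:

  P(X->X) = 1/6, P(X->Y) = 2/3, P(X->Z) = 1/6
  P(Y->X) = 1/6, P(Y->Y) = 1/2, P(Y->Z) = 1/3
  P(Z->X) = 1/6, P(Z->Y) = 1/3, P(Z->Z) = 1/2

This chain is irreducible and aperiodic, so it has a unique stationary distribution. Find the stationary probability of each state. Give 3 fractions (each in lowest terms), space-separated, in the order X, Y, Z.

The stationary distribution satisfies pi = pi * P, i.e.:
  pi_X = 1/6*pi_X + 1/6*pi_Y + 1/6*pi_Z
  pi_Y = 2/3*pi_X + 1/2*pi_Y + 1/3*pi_Z
  pi_Z = 1/6*pi_X + 1/3*pi_Y + 1/2*pi_Z
with normalization: pi_X + pi_Y + pi_Z = 1.

Using the first 2 balance equations plus normalization, the linear system A*pi = b is:
  [-5/6, 1/6, 1/6] . pi = 0
  [2/3, -1/2, 1/3] . pi = 0
  [1, 1, 1] . pi = 1

Solving yields:
  pi_X = 1/6
  pi_Y = 7/15
  pi_Z = 11/30

Verification (pi * P):
  1/6*1/6 + 7/15*1/6 + 11/30*1/6 = 1/6 = pi_X  (ok)
  1/6*2/3 + 7/15*1/2 + 11/30*1/3 = 7/15 = pi_Y  (ok)
  1/6*1/6 + 7/15*1/3 + 11/30*1/2 = 11/30 = pi_Z  (ok)

Answer: 1/6 7/15 11/30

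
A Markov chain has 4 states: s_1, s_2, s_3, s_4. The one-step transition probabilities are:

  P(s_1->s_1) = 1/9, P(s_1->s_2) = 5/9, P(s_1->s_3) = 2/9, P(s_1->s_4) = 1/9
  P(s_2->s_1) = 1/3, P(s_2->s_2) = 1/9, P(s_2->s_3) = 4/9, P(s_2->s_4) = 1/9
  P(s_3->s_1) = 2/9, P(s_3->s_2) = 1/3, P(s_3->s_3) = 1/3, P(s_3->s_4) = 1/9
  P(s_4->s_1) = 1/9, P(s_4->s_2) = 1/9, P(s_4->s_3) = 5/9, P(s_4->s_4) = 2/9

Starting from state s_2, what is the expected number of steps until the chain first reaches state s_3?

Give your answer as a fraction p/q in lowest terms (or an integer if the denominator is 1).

Let h_i = expected steps to first reach s_3 from state i.
Boundary: h_s_3 = 0.
First-step equations for the other states:
  h_s_1 = 1 + 1/9*h_s_1 + 5/9*h_s_2 + 2/9*h_s_3 + 1/9*h_s_4
  h_s_2 = 1 + 1/3*h_s_1 + 1/9*h_s_2 + 4/9*h_s_3 + 1/9*h_s_4
  h_s_4 = 1 + 1/9*h_s_1 + 1/9*h_s_2 + 5/9*h_s_3 + 2/9*h_s_4

Substituting h_s_3 = 0 and rearranging gives the linear system (I - Q) h = 1:
  [8/9, -5/9, -1/9] . (h_s_1, h_s_2, h_s_4) = 1
  [-1/3, 8/9, -1/9] . (h_s_1, h_s_2, h_s_4) = 1
  [-1/9, -1/9, 7/9] . (h_s_1, h_s_2, h_s_4) = 1

Solving yields:
  h_s_1 = 936/319
  h_s_2 = 72/29
  h_s_4 = 657/319

Starting state is s_2, so the expected hitting time is h_s_2 = 72/29.

Answer: 72/29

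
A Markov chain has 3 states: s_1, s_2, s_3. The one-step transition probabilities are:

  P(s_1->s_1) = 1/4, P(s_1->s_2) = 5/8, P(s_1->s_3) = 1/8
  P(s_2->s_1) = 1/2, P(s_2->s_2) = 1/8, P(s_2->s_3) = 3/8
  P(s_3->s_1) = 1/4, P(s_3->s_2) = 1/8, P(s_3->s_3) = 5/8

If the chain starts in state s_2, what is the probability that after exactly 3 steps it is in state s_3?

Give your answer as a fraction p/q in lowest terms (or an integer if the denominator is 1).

Computing P^3 by repeated multiplication:
P^1 =
  s_1: [1/4, 5/8, 1/8]
  s_2: [1/2, 1/8, 3/8]
  s_3: [1/4, 1/8, 5/8]
P^2 =
  s_1: [13/32, 1/4, 11/32]
  s_2: [9/32, 3/8, 11/32]
  s_3: [9/32, 1/4, 15/32]
P^3 =
  s_1: [5/16, 21/64, 23/64]
  s_2: [11/32, 17/64, 25/64]
  s_3: [5/16, 17/64, 27/64]

(P^3)[s_2 -> s_3] = 25/64

Answer: 25/64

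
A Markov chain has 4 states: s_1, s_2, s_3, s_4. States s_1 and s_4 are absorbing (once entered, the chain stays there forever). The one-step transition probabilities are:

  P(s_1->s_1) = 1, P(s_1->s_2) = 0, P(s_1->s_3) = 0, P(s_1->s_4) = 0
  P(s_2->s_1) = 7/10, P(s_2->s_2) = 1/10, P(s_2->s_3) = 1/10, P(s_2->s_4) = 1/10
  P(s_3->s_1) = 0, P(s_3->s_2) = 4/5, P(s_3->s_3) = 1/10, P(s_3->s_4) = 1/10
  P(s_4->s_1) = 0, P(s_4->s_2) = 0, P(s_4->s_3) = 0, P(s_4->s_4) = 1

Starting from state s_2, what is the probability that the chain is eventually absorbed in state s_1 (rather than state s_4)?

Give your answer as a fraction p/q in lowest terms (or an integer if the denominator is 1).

Let a_i = P(absorbed in s_1 | start in state i).
Boundary conditions: a_s_1 = 1, a_s_4 = 0.
For each transient state i, a_i = sum_j P(i->j) * a_j:
  a_s_2 = 7/10*a_s_1 + 1/10*a_s_2 + 1/10*a_s_3 + 1/10*a_s_4
  a_s_3 = 0*a_s_1 + 4/5*a_s_2 + 1/10*a_s_3 + 1/10*a_s_4

Substituting a_s_1 = 1 and a_s_4 = 0, rearrange to (I - Q) a = r where r[i] = P(i -> s_1):
  [9/10, -1/10] . (a_s_2, a_s_3) = 7/10
  [-4/5, 9/10] . (a_s_2, a_s_3) = 0

Solving yields:
  a_s_2 = 63/73
  a_s_3 = 56/73

Starting state is s_2, so the absorption probability is a_s_2 = 63/73.

Answer: 63/73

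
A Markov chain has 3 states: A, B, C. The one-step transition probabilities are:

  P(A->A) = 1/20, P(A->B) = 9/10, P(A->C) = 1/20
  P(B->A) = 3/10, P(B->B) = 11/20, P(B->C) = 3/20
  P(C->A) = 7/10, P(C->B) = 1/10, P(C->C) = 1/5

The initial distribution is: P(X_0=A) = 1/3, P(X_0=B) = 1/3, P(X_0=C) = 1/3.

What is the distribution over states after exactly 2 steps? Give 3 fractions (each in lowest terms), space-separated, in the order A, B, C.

Propagating the distribution step by step (d_{t+1} = d_t * P):
d_0 = (A=1/3, B=1/3, C=1/3)
  d_1[A] = 1/3*1/20 + 1/3*3/10 + 1/3*7/10 = 7/20
  d_1[B] = 1/3*9/10 + 1/3*11/20 + 1/3*1/10 = 31/60
  d_1[C] = 1/3*1/20 + 1/3*3/20 + 1/3*1/5 = 2/15
d_1 = (A=7/20, B=31/60, C=2/15)
  d_2[A] = 7/20*1/20 + 31/60*3/10 + 2/15*7/10 = 319/1200
  d_2[B] = 7/20*9/10 + 31/60*11/20 + 2/15*1/10 = 49/80
  d_2[C] = 7/20*1/20 + 31/60*3/20 + 2/15*1/5 = 73/600
d_2 = (A=319/1200, B=49/80, C=73/600)

Answer: 319/1200 49/80 73/600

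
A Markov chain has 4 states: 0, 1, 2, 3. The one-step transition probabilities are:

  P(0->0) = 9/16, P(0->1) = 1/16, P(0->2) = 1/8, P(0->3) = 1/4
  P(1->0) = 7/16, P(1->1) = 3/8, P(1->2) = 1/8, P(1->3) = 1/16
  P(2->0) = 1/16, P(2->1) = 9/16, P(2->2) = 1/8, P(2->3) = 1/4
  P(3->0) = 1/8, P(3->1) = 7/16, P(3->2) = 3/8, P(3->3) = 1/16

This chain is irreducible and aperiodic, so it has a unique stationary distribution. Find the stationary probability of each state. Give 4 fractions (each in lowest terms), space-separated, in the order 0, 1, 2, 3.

Answer: 691/1864 70/233 309/1864 38/233

Derivation:
The stationary distribution satisfies pi = pi * P, i.e.:
  pi_0 = 9/16*pi_0 + 7/16*pi_1 + 1/16*pi_2 + 1/8*pi_3
  pi_1 = 1/16*pi_0 + 3/8*pi_1 + 9/16*pi_2 + 7/16*pi_3
  pi_2 = 1/8*pi_0 + 1/8*pi_1 + 1/8*pi_2 + 3/8*pi_3
  pi_3 = 1/4*pi_0 + 1/16*pi_1 + 1/4*pi_2 + 1/16*pi_3
with normalization: pi_0 + pi_1 + pi_2 + pi_3 = 1.

Using the first 3 balance equations plus normalization, the linear system A*pi = b is:
  [-7/16, 7/16, 1/16, 1/8] . pi = 0
  [1/16, -5/8, 9/16, 7/16] . pi = 0
  [1/8, 1/8, -7/8, 3/8] . pi = 0
  [1, 1, 1, 1] . pi = 1

Solving yields:
  pi_0 = 691/1864
  pi_1 = 70/233
  pi_2 = 309/1864
  pi_3 = 38/233

Verification (pi * P):
  691/1864*9/16 + 70/233*7/16 + 309/1864*1/16 + 38/233*1/8 = 691/1864 = pi_0  (ok)
  691/1864*1/16 + 70/233*3/8 + 309/1864*9/16 + 38/233*7/16 = 70/233 = pi_1  (ok)
  691/1864*1/8 + 70/233*1/8 + 309/1864*1/8 + 38/233*3/8 = 309/1864 = pi_2  (ok)
  691/1864*1/4 + 70/233*1/16 + 309/1864*1/4 + 38/233*1/16 = 38/233 = pi_3  (ok)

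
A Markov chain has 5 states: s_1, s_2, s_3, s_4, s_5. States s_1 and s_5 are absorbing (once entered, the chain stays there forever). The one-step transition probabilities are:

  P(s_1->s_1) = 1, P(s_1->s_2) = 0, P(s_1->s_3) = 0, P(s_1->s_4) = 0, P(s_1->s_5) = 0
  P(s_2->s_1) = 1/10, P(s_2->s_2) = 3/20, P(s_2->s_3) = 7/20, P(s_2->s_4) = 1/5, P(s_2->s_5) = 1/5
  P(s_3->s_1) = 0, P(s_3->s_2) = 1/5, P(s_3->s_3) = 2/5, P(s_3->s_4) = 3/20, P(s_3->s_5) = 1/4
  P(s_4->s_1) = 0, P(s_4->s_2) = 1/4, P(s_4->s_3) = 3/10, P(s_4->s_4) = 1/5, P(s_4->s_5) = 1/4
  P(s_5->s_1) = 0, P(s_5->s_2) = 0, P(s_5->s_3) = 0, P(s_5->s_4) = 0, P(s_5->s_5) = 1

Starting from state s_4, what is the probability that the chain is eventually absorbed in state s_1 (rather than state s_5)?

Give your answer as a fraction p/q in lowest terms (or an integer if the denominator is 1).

Answer: 168/2069

Derivation:
Let a_i = P(absorbed in s_1 | start in state i).
Boundary conditions: a_s_1 = 1, a_s_5 = 0.
For each transient state i, a_i = sum_j P(i->j) * a_j:
  a_s_2 = 1/10*a_s_1 + 3/20*a_s_2 + 7/20*a_s_3 + 1/5*a_s_4 + 1/5*a_s_5
  a_s_3 = 0*a_s_1 + 1/5*a_s_2 + 2/5*a_s_3 + 3/20*a_s_4 + 1/4*a_s_5
  a_s_4 = 0*a_s_1 + 1/4*a_s_2 + 3/10*a_s_3 + 1/5*a_s_4 + 1/4*a_s_5

Substituting a_s_1 = 1 and a_s_5 = 0, rearrange to (I - Q) a = r where r[i] = P(i -> s_1):
  [17/20, -7/20, -1/5] . (a_s_2, a_s_3, a_s_4) = 1/10
  [-1/5, 3/5, -3/20] . (a_s_2, a_s_3, a_s_4) = 0
  [-1/4, -3/10, 4/5] . (a_s_2, a_s_3, a_s_4) = 0

Solving yields:
  a_s_2 = 348/2069
  a_s_3 = 158/2069
  a_s_4 = 168/2069

Starting state is s_4, so the absorption probability is a_s_4 = 168/2069.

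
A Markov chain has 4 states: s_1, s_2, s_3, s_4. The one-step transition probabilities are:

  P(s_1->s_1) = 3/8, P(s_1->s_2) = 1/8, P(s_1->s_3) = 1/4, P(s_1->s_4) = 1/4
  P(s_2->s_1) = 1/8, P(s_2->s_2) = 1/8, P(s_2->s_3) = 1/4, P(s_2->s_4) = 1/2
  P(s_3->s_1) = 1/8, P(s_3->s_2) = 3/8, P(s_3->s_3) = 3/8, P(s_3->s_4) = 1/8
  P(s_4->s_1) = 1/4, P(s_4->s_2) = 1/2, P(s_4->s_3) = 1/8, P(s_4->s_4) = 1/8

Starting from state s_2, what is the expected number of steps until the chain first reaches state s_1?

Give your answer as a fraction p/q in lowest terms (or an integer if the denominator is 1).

Let h_i = expected steps to first reach s_1 from state i.
Boundary: h_s_1 = 0.
First-step equations for the other states:
  h_s_2 = 1 + 1/8*h_s_1 + 1/8*h_s_2 + 1/4*h_s_3 + 1/2*h_s_4
  h_s_3 = 1 + 1/8*h_s_1 + 3/8*h_s_2 + 3/8*h_s_3 + 1/8*h_s_4
  h_s_4 = 1 + 1/4*h_s_1 + 1/2*h_s_2 + 1/8*h_s_3 + 1/8*h_s_4

Substituting h_s_1 = 0 and rearranging gives the linear system (I - Q) h = 1:
  [7/8, -1/4, -1/2] . (h_s_2, h_s_3, h_s_4) = 1
  [-3/8, 5/8, -1/8] . (h_s_2, h_s_3, h_s_4) = 1
  [-1/2, -1/8, 7/8] . (h_s_2, h_s_3, h_s_4) = 1

Solving yields:
  h_s_2 = 37/6
  h_s_3 = 77/12
  h_s_4 = 67/12

Starting state is s_2, so the expected hitting time is h_s_2 = 37/6.

Answer: 37/6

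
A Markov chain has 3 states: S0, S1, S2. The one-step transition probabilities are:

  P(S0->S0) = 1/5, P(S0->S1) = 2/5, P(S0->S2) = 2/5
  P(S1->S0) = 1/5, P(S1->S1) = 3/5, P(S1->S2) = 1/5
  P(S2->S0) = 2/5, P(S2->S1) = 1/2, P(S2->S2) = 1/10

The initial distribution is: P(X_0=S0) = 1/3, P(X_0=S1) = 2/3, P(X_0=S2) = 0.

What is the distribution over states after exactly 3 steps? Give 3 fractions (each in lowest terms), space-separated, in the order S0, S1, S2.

Propagating the distribution step by step (d_{t+1} = d_t * P):
d_0 = (S0=1/3, S1=2/3, S2=0)
  d_1[S0] = 1/3*1/5 + 2/3*1/5 + 0*2/5 = 1/5
  d_1[S1] = 1/3*2/5 + 2/3*3/5 + 0*1/2 = 8/15
  d_1[S2] = 1/3*2/5 + 2/3*1/5 + 0*1/10 = 4/15
d_1 = (S0=1/5, S1=8/15, S2=4/15)
  d_2[S0] = 1/5*1/5 + 8/15*1/5 + 4/15*2/5 = 19/75
  d_2[S1] = 1/5*2/5 + 8/15*3/5 + 4/15*1/2 = 8/15
  d_2[S2] = 1/5*2/5 + 8/15*1/5 + 4/15*1/10 = 16/75
d_2 = (S0=19/75, S1=8/15, S2=16/75)
  d_3[S0] = 19/75*1/5 + 8/15*1/5 + 16/75*2/5 = 91/375
  d_3[S1] = 19/75*2/5 + 8/15*3/5 + 16/75*1/2 = 66/125
  d_3[S2] = 19/75*2/5 + 8/15*1/5 + 16/75*1/10 = 86/375
d_3 = (S0=91/375, S1=66/125, S2=86/375)

Answer: 91/375 66/125 86/375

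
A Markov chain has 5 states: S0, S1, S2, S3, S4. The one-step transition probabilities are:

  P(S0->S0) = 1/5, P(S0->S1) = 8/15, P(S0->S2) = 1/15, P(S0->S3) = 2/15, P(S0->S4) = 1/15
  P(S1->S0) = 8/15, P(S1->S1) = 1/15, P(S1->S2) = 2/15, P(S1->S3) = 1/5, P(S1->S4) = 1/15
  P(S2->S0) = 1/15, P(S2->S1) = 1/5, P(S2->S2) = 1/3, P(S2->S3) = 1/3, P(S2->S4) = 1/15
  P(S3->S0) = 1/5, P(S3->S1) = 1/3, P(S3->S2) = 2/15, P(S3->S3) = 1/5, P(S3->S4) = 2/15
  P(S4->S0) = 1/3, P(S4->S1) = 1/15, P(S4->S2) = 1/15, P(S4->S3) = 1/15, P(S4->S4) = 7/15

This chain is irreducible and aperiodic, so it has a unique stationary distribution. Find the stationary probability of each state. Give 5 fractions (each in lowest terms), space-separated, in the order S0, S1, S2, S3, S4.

Answer: 4523/15648 4183/15648 515/3912 943/5216 2053/15648

Derivation:
The stationary distribution satisfies pi = pi * P, i.e.:
  pi_S0 = 1/5*pi_S0 + 8/15*pi_S1 + 1/15*pi_S2 + 1/5*pi_S3 + 1/3*pi_S4
  pi_S1 = 8/15*pi_S0 + 1/15*pi_S1 + 1/5*pi_S2 + 1/3*pi_S3 + 1/15*pi_S4
  pi_S2 = 1/15*pi_S0 + 2/15*pi_S1 + 1/3*pi_S2 + 2/15*pi_S3 + 1/15*pi_S4
  pi_S3 = 2/15*pi_S0 + 1/5*pi_S1 + 1/3*pi_S2 + 1/5*pi_S3 + 1/15*pi_S4
  pi_S4 = 1/15*pi_S0 + 1/15*pi_S1 + 1/15*pi_S2 + 2/15*pi_S3 + 7/15*pi_S4
with normalization: pi_S0 + pi_S1 + pi_S2 + pi_S3 + pi_S4 = 1.

Using the first 4 balance equations plus normalization, the linear system A*pi = b is:
  [-4/5, 8/15, 1/15, 1/5, 1/3] . pi = 0
  [8/15, -14/15, 1/5, 1/3, 1/15] . pi = 0
  [1/15, 2/15, -2/3, 2/15, 1/15] . pi = 0
  [2/15, 1/5, 1/3, -4/5, 1/15] . pi = 0
  [1, 1, 1, 1, 1] . pi = 1

Solving yields:
  pi_S0 = 4523/15648
  pi_S1 = 4183/15648
  pi_S2 = 515/3912
  pi_S3 = 943/5216
  pi_S4 = 2053/15648

Verification (pi * P):
  4523/15648*1/5 + 4183/15648*8/15 + 515/3912*1/15 + 943/5216*1/5 + 2053/15648*1/3 = 4523/15648 = pi_S0  (ok)
  4523/15648*8/15 + 4183/15648*1/15 + 515/3912*1/5 + 943/5216*1/3 + 2053/15648*1/15 = 4183/15648 = pi_S1  (ok)
  4523/15648*1/15 + 4183/15648*2/15 + 515/3912*1/3 + 943/5216*2/15 + 2053/15648*1/15 = 515/3912 = pi_S2  (ok)
  4523/15648*2/15 + 4183/15648*1/5 + 515/3912*1/3 + 943/5216*1/5 + 2053/15648*1/15 = 943/5216 = pi_S3  (ok)
  4523/15648*1/15 + 4183/15648*1/15 + 515/3912*1/15 + 943/5216*2/15 + 2053/15648*7/15 = 2053/15648 = pi_S4  (ok)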